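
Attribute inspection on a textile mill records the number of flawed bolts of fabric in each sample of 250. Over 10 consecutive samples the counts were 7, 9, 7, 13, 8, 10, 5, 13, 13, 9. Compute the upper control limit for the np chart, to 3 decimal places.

18.423

p̄ = Σdᵢ / (k·n) = 94 / (10 × 250) = 0.03760
UCL = np̄ + 3·√(np̄(1−p̄)) = 9.4000 + 3 × √(9.4000×0.96240) = 9.4000 + 3 × 3.0077 = 18.4232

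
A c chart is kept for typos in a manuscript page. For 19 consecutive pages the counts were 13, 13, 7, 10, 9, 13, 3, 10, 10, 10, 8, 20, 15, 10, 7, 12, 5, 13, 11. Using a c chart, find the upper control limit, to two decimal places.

c̄ = (13 + 13 + 7 + 10 + 9 + 13 + 3 + 10 + 10 + 10 + 8 + 20 + 15 + 10 + 7 + 12 + 5 + 13 + 11) / 19 = 199 / 19 = 10.4737
UCL = c̄ + 3√c̄ = 10.4737 + 3 × √10.4737 = 10.4737 + 3 × 3.2363 = 20.1826

20.18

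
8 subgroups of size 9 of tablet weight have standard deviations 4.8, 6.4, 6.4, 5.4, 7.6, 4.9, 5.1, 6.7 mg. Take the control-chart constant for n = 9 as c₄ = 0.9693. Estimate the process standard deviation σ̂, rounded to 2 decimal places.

6.10

s̄ = (4.8 + 6.4 + 6.4 + 5.4 + 7.6 + 4.9 + 5.1 + 6.7) / 8 = 5.9125
σ̂ = s̄ / c₄ = 5.9125 / 0.9693 = 6.0998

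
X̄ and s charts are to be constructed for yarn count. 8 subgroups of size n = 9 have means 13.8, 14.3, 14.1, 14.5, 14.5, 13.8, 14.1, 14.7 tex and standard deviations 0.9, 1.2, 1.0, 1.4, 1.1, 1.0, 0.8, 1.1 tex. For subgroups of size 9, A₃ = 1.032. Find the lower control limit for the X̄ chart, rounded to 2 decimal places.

X̄̄ = (13.8 + 14.3 + 14.1 + 14.5 + 14.5 + 13.8 + 14.1 + 14.7) / 8 = 14.2250
s̄ = (0.9 + 1.2 + 1.0 + 1.4 + 1.1 + 1.0 + 0.8 + 1.1) / 8 = 1.0625
LCL = X̄̄ − A₃·s̄ = 14.2250 − 1.032 × 1.0625 = 13.1285

13.13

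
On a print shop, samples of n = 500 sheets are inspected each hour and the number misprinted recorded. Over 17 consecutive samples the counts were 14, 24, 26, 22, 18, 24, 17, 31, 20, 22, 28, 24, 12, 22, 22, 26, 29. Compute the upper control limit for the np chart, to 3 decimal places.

p̄ = Σdᵢ / (k·n) = 381 / (17 × 500) = 0.04482
UCL = np̄ + 3·√(np̄(1−p̄)) = 22.4118 + 3 × √(22.4118×0.95518) = 22.4118 + 3 × 4.6268 = 36.2921

36.292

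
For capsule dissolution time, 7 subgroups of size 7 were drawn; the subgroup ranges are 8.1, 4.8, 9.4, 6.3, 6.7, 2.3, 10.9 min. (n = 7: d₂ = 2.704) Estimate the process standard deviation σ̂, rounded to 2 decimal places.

2.56

R̄ = (8.1 + 4.8 + 9.4 + 6.3 + 6.7 + 2.3 + 10.9) / 7 = 6.9286
σ̂ = R̄ / d₂ = 6.9286 / 2.704 = 2.5623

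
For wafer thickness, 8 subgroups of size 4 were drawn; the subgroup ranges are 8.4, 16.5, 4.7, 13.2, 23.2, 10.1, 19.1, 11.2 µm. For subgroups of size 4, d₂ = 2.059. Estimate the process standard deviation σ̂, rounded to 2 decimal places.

6.46

R̄ = (8.4 + 16.5 + 4.7 + 13.2 + 23.2 + 10.1 + 19.1 + 11.2) / 8 = 13.3000
σ̂ = R̄ / d₂ = 13.3000 / 2.059 = 6.4594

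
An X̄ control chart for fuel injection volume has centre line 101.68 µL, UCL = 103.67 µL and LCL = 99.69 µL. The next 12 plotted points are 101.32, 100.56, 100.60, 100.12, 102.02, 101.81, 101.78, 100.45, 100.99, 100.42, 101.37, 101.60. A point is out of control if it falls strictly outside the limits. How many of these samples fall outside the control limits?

All 12 points lie within [99.69, 103.67].

0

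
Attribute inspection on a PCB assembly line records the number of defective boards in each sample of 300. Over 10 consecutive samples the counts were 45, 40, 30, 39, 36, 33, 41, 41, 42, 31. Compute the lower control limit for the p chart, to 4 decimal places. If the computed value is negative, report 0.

0.0685

p̄ = Σdᵢ / (k·n) = 378 / (10 × 300) = 0.12600
LCL = p̄ − 3·√(p̄(1−p̄)/n) = 0.12600 − 3 × 0.01916 = 0.06852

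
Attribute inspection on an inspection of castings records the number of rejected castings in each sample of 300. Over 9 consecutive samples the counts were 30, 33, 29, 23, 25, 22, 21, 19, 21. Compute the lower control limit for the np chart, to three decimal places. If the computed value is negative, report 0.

p̄ = Σdᵢ / (k·n) = 223 / (9 × 300) = 0.08259
LCL = np̄ − 3·√(np̄(1−p̄)) = 24.7778 − 3 × 4.7677 = 10.4746

10.475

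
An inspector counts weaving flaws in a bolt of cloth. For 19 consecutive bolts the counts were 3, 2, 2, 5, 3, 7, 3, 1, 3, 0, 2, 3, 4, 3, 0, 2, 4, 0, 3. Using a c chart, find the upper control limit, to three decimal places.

c̄ = (3 + 2 + 2 + 5 + 3 + 7 + 3 + 1 + 3 + 0 + 2 + 3 + 4 + 3 + 0 + 2 + 4 + 0 + 3) / 19 = 50 / 19 = 2.6316
UCL = c̄ + 3√c̄ = 2.6316 + 3 × √2.6316 = 2.6316 + 3 × 1.6222 = 7.4982

7.498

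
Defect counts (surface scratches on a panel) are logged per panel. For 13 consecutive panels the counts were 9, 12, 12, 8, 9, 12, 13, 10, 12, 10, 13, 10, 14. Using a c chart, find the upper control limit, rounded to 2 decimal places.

21.06

c̄ = (9 + 12 + 12 + 8 + 9 + 12 + 13 + 10 + 12 + 10 + 13 + 10 + 14) / 13 = 144 / 13 = 11.0769
UCL = c̄ + 3√c̄ = 11.0769 + 3 × √11.0769 = 11.0769 + 3 × 3.3282 = 21.0615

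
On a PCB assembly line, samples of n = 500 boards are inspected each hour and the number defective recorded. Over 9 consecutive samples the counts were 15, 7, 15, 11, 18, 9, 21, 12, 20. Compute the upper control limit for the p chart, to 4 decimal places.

0.0507

p̄ = Σdᵢ / (k·n) = 128 / (9 × 500) = 0.02844
UCL = p̄ + 3·√(p̄(1−p̄)/n) = 0.02844 + 3 × √(0.02844×0.97156/500) = 0.02844 + 3 × 0.00743 = 0.05075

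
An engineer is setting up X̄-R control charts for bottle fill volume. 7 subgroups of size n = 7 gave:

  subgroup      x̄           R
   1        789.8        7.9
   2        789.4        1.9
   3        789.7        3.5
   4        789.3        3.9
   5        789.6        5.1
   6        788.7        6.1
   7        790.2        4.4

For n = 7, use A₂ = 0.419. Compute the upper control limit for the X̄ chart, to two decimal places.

791.49

X̄̄ = (789.8 + 789.4 + 789.7 + 789.3 + 789.6 + 788.7 + 790.2) / 7 = 5526.7000 / 7 = 789.5286
R̄ = (7.9 + 1.9 + 3.5 + 3.9 + 5.1 + 6.1 + 4.4) / 7 = 32.8000 / 7 = 4.6857
UCL = X̄̄ + A₂·R̄ = 789.5286 + 0.419 × 4.6857 = 791.4919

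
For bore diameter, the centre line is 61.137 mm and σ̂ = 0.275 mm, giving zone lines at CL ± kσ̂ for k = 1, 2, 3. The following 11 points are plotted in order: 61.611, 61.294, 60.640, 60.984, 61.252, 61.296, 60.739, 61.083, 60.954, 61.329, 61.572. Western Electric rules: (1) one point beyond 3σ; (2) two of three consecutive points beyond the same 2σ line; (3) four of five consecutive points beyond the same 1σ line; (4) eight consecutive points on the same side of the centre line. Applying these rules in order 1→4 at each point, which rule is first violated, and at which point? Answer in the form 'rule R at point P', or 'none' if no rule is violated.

none

Zone of each point (C = within 1σ̂, B = 1σ̂–2σ̂, A = 2σ̂–3σ̂, * = beyond 3σ̂; sign = side of CL): 1:+B, 2:+C, 3:-B, 4:-C, 5:+C, 6:+C, 7:-B, 8:-C, 9:-C, 10:+C, 11:+B
No rule fires across all 11 points.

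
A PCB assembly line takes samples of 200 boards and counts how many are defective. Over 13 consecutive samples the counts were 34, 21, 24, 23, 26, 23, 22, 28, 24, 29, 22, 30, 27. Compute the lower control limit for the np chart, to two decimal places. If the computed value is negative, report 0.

p̄ = Σdᵢ / (k·n) = 333 / (13 × 200) = 0.12808
LCL = np̄ − 3·√(np̄(1−p̄)) = 25.6154 − 3 × 4.7260 = 11.4375

11.44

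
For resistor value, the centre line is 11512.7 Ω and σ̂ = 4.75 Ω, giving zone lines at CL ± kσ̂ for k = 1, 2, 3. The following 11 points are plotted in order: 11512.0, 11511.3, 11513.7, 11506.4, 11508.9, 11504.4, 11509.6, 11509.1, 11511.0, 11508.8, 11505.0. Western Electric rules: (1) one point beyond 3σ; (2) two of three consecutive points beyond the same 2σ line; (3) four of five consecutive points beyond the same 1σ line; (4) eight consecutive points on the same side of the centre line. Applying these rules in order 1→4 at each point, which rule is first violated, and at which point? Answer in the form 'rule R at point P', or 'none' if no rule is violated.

Zone of each point (C = within 1σ̂, B = 1σ̂–2σ̂, A = 2σ̂–3σ̂, * = beyond 3σ̂; sign = side of CL): 1:-C, 2:-C, 3:+C, 4:-B, 5:-C, 6:-B, 7:-C, 8:-C, 9:-C, 10:-C, 11:-B
Rule 4 (eight consecutive points on the same side of the centre line) is satisfied at point 11.

rule 4 at point 11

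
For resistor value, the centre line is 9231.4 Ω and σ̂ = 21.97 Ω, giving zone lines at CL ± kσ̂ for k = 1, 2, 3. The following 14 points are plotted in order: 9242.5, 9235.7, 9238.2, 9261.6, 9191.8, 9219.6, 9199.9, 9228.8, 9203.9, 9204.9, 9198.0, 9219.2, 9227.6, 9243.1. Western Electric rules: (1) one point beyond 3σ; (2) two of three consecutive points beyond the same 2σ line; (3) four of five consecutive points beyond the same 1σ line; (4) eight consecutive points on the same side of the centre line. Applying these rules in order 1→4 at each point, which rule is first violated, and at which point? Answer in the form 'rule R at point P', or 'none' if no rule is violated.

Zone of each point (C = within 1σ̂, B = 1σ̂–2σ̂, A = 2σ̂–3σ̂, * = beyond 3σ̂; sign = side of CL): 1:+C, 2:+C, 3:+C, 4:+B, 5:-B, 6:-C, 7:-B, 8:-C, 9:-B, 10:-B, 11:-B, 12:-C, 13:-C, 14:+C
Rule 3 (four of five consecutive points beyond the same 1σ limit) is satisfied at point 11.

rule 3 at point 11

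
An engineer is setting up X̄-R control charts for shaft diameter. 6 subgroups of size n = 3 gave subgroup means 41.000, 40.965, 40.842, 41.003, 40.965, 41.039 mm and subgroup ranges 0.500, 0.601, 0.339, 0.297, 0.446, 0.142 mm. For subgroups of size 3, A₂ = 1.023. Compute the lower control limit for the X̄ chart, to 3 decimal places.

40.573

X̄̄ = (41.000 + 40.965 + 40.842 + 41.003 + 40.965 + 41.039) / 6 = 245.8140 / 6 = 40.9690
R̄ = (0.500 + 0.601 + 0.339 + 0.297 + 0.446 + 0.142) / 6 = 2.3250 / 6 = 0.3875
LCL = X̄̄ − A₂·R̄ = 40.9690 − 1.023 × 0.3875 = 40.5726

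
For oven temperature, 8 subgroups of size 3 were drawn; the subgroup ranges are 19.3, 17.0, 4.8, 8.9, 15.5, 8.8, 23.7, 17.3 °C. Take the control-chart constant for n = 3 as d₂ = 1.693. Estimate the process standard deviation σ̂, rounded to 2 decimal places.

8.51

R̄ = (19.3 + 17.0 + 4.8 + 8.9 + 15.5 + 8.8 + 23.7 + 17.3) / 8 = 14.4125
σ̂ = R̄ / d₂ = 14.4125 / 1.693 = 8.5130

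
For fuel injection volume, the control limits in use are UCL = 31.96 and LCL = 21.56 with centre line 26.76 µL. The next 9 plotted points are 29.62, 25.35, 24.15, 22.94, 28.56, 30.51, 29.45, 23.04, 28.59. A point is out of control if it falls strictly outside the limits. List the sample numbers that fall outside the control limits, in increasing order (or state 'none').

none

All 9 points lie within [21.56, 31.96].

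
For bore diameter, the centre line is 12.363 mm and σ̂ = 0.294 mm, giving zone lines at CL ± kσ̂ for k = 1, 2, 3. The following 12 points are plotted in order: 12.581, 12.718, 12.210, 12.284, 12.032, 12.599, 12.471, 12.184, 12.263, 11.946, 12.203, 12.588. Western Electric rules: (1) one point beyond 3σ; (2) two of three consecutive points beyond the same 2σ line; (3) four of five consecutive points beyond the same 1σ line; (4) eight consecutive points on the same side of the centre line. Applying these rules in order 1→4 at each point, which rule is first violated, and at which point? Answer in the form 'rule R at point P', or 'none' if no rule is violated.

Zone of each point (C = within 1σ̂, B = 1σ̂–2σ̂, A = 2σ̂–3σ̂, * = beyond 3σ̂; sign = side of CL): 1:+C, 2:+B, 3:-C, 4:-C, 5:-B, 6:+C, 7:+C, 8:-C, 9:-C, 10:-B, 11:-C, 12:+C
No rule fires across all 12 points.

none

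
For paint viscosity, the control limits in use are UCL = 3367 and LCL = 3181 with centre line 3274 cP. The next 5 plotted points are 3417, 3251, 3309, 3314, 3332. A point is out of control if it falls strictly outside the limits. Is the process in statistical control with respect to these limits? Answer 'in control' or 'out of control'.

out of control

Compare each point to [3181, 3367]: sample 1 = 3417 > UCL.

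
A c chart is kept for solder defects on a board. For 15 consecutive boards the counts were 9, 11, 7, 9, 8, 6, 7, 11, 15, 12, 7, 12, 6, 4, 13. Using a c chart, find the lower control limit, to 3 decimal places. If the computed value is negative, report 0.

0.067

c̄ = (9 + 11 + 7 + 9 + 8 + 6 + 7 + 11 + 15 + 12 + 7 + 12 + 6 + 4 + 13) / 15 = 137 / 15 = 9.1333
LCL = c̄ − 3√c̄ = 9.1333 − 3 × 3.0221 = 0.0669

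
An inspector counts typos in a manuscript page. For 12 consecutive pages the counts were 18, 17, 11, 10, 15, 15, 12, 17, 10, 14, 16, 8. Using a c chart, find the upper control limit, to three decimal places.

24.640

c̄ = (18 + 17 + 11 + 10 + 15 + 15 + 12 + 17 + 10 + 14 + 16 + 8) / 12 = 163 / 12 = 13.5833
UCL = c̄ + 3√c̄ = 13.5833 + 3 × √13.5833 = 13.5833 + 3 × 3.6856 = 24.6400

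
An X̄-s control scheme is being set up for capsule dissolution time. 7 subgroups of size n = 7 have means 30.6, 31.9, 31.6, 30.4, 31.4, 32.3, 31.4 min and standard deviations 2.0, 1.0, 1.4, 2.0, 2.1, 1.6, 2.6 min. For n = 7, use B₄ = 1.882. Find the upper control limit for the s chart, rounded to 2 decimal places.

3.41

s̄ = (2.0 + 1.0 + 1.4 + 2.0 + 2.1 + 1.6 + 2.6) / 7 = 1.8143
UCL_s = B₄·s̄ = 1.882 × 1.8143 = 3.4145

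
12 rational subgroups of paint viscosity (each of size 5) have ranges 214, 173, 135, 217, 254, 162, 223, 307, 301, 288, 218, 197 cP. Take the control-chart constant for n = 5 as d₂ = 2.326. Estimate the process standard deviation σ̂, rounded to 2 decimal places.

R̄ = (214 + 173 + 135 + 217 + 254 + 162 + 223 + 307 + 301 + 288 + 218 + 197) / 12 = 224.0833
σ̂ = R̄ / d₂ = 224.0833 / 2.326 = 96.3385

96.34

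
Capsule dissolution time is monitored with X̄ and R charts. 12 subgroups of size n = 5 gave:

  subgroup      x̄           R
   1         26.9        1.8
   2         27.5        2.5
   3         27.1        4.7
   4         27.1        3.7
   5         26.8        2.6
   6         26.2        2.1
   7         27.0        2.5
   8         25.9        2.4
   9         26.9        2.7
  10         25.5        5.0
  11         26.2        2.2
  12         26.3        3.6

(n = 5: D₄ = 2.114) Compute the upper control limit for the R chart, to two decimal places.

6.31

R̄ = (1.8 + 2.5 + 4.7 + 3.7 + 2.6 + 2.1 + 2.5 + 2.4 + 2.7 + 5.0 + 2.2 + 3.6) / 12 = 35.8000 / 12 = 2.9833
UCL_R = D₄·R̄ = 2.114 × 2.9833 = 6.3068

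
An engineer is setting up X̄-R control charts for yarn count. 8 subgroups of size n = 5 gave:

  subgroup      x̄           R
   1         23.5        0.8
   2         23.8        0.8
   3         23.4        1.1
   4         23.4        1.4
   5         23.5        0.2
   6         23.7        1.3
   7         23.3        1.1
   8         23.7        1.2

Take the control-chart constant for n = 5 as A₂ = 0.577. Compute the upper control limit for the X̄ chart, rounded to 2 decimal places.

24.11

X̄̄ = (23.5 + 23.8 + 23.4 + 23.4 + 23.5 + 23.7 + 23.3 + 23.7) / 8 = 188.3000 / 8 = 23.5375
R̄ = (0.8 + 0.8 + 1.1 + 1.4 + 0.2 + 1.3 + 1.1 + 1.2) / 8 = 7.9000 / 8 = 0.9875
UCL = X̄̄ + A₂·R̄ = 23.5375 + 0.577 × 0.9875 = 24.1073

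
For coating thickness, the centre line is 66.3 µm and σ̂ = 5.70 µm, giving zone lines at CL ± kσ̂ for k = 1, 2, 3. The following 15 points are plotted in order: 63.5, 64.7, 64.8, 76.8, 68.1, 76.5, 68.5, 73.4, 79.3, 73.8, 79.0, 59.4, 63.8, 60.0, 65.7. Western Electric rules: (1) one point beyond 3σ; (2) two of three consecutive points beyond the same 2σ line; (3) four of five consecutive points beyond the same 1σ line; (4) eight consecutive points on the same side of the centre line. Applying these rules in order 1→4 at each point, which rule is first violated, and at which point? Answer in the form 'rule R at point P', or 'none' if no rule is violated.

rule 3 at point 10

Zone of each point (C = within 1σ̂, B = 1σ̂–2σ̂, A = 2σ̂–3σ̂, * = beyond 3σ̂; sign = side of CL): 1:-C, 2:-C, 3:-C, 4:+B, 5:+C, 6:+B, 7:+C, 8:+B, 9:+A, 10:+B, 11:+A, 12:-B, 13:-C, 14:-B, 15:-C
Rule 3 (four of five consecutive points beyond the same 1σ limit) is satisfied at point 10.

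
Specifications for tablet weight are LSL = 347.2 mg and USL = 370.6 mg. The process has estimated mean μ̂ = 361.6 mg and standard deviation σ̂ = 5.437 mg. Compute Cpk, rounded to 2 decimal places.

0.55

Cpu = (USL − μ̂) / (3σ̂) = (370.6 − 361.6) / (3 × 5.437) = 0.5518; Cpl = (μ̂ − LSL) / (3σ̂) = (361.6 − 347.2) / (3 × 5.437) = 0.8828; Cpk = min(Cpu, Cpl) = 0.5518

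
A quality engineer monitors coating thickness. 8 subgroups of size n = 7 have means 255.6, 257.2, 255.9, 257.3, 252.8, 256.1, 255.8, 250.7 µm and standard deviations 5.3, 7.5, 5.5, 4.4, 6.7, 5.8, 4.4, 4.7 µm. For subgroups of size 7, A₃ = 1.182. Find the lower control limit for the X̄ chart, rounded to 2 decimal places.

248.63

X̄̄ = (255.6 + 257.2 + 255.9 + 257.3 + 252.8 + 256.1 + 255.8 + 250.7) / 8 = 255.1750
s̄ = (5.3 + 7.5 + 5.5 + 4.4 + 6.7 + 5.8 + 4.4 + 4.7) / 8 = 5.5375
LCL = X̄̄ − A₃·s̄ = 255.1750 − 1.182 × 5.5375 = 248.6297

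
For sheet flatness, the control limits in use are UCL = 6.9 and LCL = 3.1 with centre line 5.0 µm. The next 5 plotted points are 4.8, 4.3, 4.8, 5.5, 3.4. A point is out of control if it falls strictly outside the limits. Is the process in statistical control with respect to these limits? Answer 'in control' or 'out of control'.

in control

All 5 points lie within [3.1, 6.9].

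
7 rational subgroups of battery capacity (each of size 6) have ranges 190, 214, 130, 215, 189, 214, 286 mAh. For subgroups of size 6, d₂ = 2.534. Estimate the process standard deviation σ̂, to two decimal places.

R̄ = (190 + 214 + 130 + 215 + 189 + 214 + 286) / 7 = 205.4286
σ̂ = R̄ / d₂ = 205.4286 / 2.534 = 81.0689

81.07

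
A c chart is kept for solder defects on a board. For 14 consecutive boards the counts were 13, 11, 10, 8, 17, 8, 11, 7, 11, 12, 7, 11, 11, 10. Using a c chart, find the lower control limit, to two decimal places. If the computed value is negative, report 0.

c̄ = (13 + 11 + 10 + 8 + 17 + 8 + 11 + 7 + 11 + 12 + 7 + 11 + 11 + 10) / 14 = 147 / 14 = 10.5000
LCL = c̄ − 3√c̄ = 10.5000 − 3 × 3.2404 = 0.7789

0.78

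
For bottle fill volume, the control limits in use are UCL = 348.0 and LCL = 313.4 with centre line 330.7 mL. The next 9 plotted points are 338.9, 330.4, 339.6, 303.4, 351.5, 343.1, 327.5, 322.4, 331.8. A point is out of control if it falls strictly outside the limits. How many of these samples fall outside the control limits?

Compare each point to [313.4, 348.0]: sample 4 = 303.4 < LCL; sample 5 = 351.5 > UCL.

2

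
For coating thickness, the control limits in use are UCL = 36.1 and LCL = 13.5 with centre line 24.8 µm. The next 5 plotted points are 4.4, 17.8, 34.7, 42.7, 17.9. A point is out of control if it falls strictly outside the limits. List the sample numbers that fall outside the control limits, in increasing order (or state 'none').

1, 4

Compare each point to [13.5, 36.1]: sample 1 = 4.4 < LCL; sample 4 = 42.7 > UCL.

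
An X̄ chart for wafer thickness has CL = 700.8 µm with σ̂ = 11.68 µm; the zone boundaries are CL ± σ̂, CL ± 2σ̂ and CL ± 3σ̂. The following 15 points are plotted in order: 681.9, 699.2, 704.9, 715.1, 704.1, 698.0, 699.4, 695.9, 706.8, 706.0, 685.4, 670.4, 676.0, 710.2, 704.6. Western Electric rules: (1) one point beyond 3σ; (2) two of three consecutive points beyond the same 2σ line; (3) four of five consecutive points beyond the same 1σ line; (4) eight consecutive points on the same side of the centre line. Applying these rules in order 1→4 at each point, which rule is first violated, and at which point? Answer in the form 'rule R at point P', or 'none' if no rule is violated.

Zone of each point (C = within 1σ̂, B = 1σ̂–2σ̂, A = 2σ̂–3σ̂, * = beyond 3σ̂; sign = side of CL): 1:-B, 2:-C, 3:+C, 4:+B, 5:+C, 6:-C, 7:-C, 8:-C, 9:+C, 10:+C, 11:-B, 12:-A, 13:-A, 14:+C, 15:+C
Rule 2 (two of three consecutive points beyond the same 2σ limit) is satisfied at point 13.

rule 2 at point 13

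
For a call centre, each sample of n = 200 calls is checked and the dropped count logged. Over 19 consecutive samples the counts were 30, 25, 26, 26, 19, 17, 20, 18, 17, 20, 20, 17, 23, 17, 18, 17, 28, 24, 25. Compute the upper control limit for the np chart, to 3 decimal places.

34.541

p̄ = Σdᵢ / (k·n) = 407 / (19 × 200) = 0.10711
UCL = np̄ + 3·√(np̄(1−p̄)) = 21.4211 + 3 × √(21.4211×0.89289) = 21.4211 + 3 × 4.3734 = 34.5413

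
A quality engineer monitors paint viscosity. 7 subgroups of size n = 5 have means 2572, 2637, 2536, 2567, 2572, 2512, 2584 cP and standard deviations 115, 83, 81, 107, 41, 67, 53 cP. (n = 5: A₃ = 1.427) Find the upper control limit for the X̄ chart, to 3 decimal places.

X̄̄ = (2572 + 2637 + 2536 + 2567 + 2572 + 2512 + 2584) / 7 = 2568.5714
s̄ = (115 + 83 + 81 + 107 + 41 + 67 + 53) / 7 = 78.1429
UCL = X̄̄ + A₃·s̄ = 2568.5714 + 1.427 × 78.1429 = 2680.0813

2680.081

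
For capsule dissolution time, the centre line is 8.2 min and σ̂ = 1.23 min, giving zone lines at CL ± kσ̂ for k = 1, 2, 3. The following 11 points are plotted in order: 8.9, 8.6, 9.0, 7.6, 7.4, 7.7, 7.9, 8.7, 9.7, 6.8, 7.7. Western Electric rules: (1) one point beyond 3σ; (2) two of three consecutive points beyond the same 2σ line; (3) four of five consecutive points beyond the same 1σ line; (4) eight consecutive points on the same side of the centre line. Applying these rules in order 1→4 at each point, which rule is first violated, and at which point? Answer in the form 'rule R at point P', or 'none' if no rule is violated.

Zone of each point (C = within 1σ̂, B = 1σ̂–2σ̂, A = 2σ̂–3σ̂, * = beyond 3σ̂; sign = side of CL): 1:+C, 2:+C, 3:+C, 4:-C, 5:-C, 6:-C, 7:-C, 8:+C, 9:+B, 10:-B, 11:-C
No rule fires across all 11 points.

none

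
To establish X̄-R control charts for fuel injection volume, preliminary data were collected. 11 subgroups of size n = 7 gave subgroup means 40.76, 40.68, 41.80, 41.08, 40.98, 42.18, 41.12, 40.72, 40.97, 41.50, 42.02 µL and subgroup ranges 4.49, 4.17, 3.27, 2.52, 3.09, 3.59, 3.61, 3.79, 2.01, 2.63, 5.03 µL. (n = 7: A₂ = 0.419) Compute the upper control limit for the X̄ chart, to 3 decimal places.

42.711

X̄̄ = (40.76 + 40.68 + 41.80 + 41.08 + 40.98 + 42.18 + 41.12 + 40.72 + 40.97 + 41.50 + 42.02) / 11 = 453.8100 / 11 = 41.2555
R̄ = (4.49 + 4.17 + 3.27 + 2.52 + 3.09 + 3.59 + 3.61 + 3.79 + 2.01 + 2.63 + 5.03) / 11 = 38.2000 / 11 = 3.4727
UCL = X̄̄ + A₂·R̄ = 41.2555 + 0.419 × 3.4727 = 42.7105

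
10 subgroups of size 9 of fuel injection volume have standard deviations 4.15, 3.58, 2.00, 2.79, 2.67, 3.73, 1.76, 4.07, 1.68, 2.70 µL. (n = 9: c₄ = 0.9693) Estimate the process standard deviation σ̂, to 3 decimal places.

s̄ = (4.15 + 3.58 + 2.00 + 2.79 + 2.67 + 3.73 + 1.76 + 4.07 + 1.68 + 2.70) / 10 = 2.9130
σ̂ = s̄ / c₄ = 2.9130 / 0.9693 = 3.0053

3.005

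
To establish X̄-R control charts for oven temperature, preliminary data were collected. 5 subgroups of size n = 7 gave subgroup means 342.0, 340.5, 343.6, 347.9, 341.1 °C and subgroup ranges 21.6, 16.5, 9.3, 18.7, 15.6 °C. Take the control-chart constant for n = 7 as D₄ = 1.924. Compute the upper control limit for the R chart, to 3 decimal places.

R̄ = (21.6 + 16.5 + 9.3 + 18.7 + 15.6) / 5 = 81.7000 / 5 = 16.3400
UCL_R = D₄·R̄ = 1.924 × 16.3400 = 31.4382

31.438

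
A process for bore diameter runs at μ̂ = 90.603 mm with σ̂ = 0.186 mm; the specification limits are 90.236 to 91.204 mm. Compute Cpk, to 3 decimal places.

Cpu = (USL − μ̂) / (3σ̂) = (91.204 − 90.603) / (3 × 0.186) = 1.0771; Cpl = (μ̂ − LSL) / (3σ̂) = (90.603 − 90.236) / (3 × 0.186) = 0.6577; Cpk = min(Cpu, Cpl) = 0.6577

0.658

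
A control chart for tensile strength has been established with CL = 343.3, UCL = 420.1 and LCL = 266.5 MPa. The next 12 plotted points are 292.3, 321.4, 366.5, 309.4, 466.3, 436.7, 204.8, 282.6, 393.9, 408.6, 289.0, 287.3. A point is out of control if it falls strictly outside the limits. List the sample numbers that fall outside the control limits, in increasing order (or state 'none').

Compare each point to [266.5, 420.1]: sample 5 = 466.3 > UCL; sample 6 = 436.7 > UCL; sample 7 = 204.8 < LCL.

5, 6, 7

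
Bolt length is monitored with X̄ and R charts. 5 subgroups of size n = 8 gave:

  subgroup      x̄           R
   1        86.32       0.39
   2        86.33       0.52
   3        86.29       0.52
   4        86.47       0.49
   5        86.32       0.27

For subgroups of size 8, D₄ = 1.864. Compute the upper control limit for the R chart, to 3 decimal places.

R̄ = (0.39 + 0.52 + 0.52 + 0.49 + 0.27) / 5 = 2.1900 / 5 = 0.4380
UCL_R = D₄·R̄ = 1.864 × 0.4380 = 0.8164

0.816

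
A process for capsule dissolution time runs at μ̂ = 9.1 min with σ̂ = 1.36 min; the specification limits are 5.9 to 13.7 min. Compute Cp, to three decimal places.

Cp = (USL − LSL) / (6σ̂) = (13.7 − 5.9) / (6 × 1.36) = 7.8000 / 8.1600 = 0.9559

0.956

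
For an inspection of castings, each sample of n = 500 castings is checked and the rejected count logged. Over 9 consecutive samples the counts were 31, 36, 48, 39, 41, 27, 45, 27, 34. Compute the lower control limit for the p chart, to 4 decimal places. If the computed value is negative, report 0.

0.0380

p̄ = Σdᵢ / (k·n) = 328 / (9 × 500) = 0.07289
LCL = p̄ − 3·√(p̄(1−p̄)/n) = 0.07289 − 3 × 0.01163 = 0.03801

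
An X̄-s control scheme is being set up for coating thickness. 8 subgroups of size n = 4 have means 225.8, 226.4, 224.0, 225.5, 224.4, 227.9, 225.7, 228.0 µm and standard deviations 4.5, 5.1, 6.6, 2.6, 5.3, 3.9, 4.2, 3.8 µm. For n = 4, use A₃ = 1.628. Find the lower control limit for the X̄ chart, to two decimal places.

218.64

X̄̄ = (225.8 + 226.4 + 224.0 + 225.5 + 224.4 + 227.9 + 225.7 + 228.0) / 8 = 225.9625
s̄ = (4.5 + 5.1 + 6.6 + 2.6 + 5.3 + 3.9 + 4.2 + 3.8) / 8 = 4.5000
LCL = X̄̄ − A₃·s̄ = 225.9625 − 1.628 × 4.5000 = 218.6365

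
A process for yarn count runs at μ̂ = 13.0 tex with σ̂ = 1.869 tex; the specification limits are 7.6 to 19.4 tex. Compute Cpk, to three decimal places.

Cpu = (USL − μ̂) / (3σ̂) = (19.4 − 13.0) / (3 × 1.869) = 1.1414; Cpl = (μ̂ − LSL) / (3σ̂) = (13.0 − 7.6) / (3 × 1.869) = 0.9631; Cpk = min(Cpu, Cpl) = 0.9631

0.963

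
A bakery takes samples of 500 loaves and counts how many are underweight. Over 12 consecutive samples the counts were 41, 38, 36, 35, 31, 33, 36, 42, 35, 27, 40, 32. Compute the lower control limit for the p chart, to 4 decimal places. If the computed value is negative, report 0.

p̄ = Σdᵢ / (k·n) = 426 / (12 × 500) = 0.07100
LCL = p̄ − 3·√(p̄(1−p̄)/n) = 0.07100 − 3 × 0.01149 = 0.03654

0.0365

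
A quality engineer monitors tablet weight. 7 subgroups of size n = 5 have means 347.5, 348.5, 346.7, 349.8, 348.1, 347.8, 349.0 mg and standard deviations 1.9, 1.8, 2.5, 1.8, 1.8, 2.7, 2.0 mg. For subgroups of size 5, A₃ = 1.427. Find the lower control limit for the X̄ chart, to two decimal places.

X̄̄ = (347.5 + 348.5 + 346.7 + 349.8 + 348.1 + 347.8 + 349.0) / 7 = 348.2000
s̄ = (1.9 + 1.8 + 2.5 + 1.8 + 1.8 + 2.7 + 2.0) / 7 = 2.0714
LCL = X̄̄ − A₃·s̄ = 348.2000 − 1.427 × 2.0714 = 345.2441

345.24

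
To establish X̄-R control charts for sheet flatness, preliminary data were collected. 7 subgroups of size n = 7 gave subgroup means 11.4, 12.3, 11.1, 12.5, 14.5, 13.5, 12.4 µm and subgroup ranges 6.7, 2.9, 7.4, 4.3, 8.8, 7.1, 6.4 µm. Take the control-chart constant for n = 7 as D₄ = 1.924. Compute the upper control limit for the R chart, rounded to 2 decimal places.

11.98

R̄ = (6.7 + 2.9 + 7.4 + 4.3 + 8.8 + 7.1 + 6.4) / 7 = 43.6000 / 7 = 6.2286
UCL_R = D₄·R̄ = 1.924 × 6.2286 = 11.9838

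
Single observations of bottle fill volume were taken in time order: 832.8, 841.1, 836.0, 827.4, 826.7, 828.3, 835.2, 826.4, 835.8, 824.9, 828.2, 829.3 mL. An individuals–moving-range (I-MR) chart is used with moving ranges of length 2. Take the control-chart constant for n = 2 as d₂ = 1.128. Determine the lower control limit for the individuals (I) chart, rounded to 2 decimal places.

815.37

X̄ = (832.8 + 841.1 + 836.0 + 827.4 + 826.7 + 828.3 + 835.2 + 826.4 + 835.8 + 824.9 + 828.2 + 829.3) / 12 = 831.0083
Moving ranges: 8.3, 5.1, 8.6, 0.7, 1.6, 6.9, 8.8, 9.4, 10.9, 3.3, 1.1; M̄R̄ = 64.7000 / 11 = 5.8818
LCL = X̄ − 3·M̄R̄/d₂ = 831.0083 − 3 × 5.8818 / 1.128 = 815.3652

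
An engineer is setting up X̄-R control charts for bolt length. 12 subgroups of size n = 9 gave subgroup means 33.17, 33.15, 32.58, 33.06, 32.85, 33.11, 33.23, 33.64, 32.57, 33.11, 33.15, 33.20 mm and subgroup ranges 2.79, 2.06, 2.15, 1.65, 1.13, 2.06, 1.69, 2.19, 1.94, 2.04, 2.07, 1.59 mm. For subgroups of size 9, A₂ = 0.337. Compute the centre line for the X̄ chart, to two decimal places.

33.07

X̄̄ = (33.17 + 33.15 + 32.58 + 33.06 + 32.85 + 33.11 + 33.23 + 33.64 + 32.57 + 33.11 + 33.15 + 33.20) / 12 = 396.8200 / 12 = 33.0683
CL = X̄̄ = 33.0683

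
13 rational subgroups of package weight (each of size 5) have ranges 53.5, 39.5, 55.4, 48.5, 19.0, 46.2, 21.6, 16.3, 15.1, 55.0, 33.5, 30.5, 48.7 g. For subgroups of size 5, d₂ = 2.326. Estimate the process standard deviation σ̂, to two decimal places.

15.97

R̄ = (53.5 + 39.5 + 55.4 + 48.5 + 19.0 + 46.2 + 21.6 + 16.3 + 15.1 + 55.0 + 33.5 + 30.5 + 48.7) / 13 = 37.1385
σ̂ = R̄ / d₂ = 37.1385 / 2.326 = 15.9667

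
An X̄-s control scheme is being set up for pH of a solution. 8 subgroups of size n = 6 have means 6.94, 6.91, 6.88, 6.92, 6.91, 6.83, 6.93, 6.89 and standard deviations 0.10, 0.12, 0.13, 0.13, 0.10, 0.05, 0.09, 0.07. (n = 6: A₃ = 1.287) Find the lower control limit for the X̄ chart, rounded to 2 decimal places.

X̄̄ = (6.94 + 6.91 + 6.88 + 6.92 + 6.91 + 6.83 + 6.93 + 6.89) / 8 = 6.9013
s̄ = (0.10 + 0.12 + 0.13 + 0.13 + 0.10 + 0.05 + 0.09 + 0.07) / 8 = 0.0988
LCL = X̄̄ − A₃·s̄ = 6.9013 − 1.287 × 0.0988 = 6.7742

6.77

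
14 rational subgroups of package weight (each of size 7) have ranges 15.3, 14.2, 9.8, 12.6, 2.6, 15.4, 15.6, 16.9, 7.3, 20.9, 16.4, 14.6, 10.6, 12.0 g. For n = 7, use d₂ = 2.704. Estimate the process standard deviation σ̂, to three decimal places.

R̄ = (15.3 + 14.2 + 9.8 + 12.6 + 2.6 + 15.4 + 15.6 + 16.9 + 7.3 + 20.9 + 16.4 + 14.6 + 10.6 + 12.0) / 14 = 13.1571
σ̂ = R̄ / d₂ = 13.1571 / 2.704 = 4.8658

4.866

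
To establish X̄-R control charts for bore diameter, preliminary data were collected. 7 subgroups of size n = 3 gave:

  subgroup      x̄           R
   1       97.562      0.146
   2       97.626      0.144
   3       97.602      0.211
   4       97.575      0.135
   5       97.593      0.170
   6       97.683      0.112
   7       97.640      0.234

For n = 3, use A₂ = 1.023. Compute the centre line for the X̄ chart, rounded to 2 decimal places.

97.61

X̄̄ = (97.562 + 97.626 + 97.602 + 97.575 + 97.593 + 97.683 + 97.640) / 7 = 683.2810 / 7 = 97.6116
CL = X̄̄ = 97.6116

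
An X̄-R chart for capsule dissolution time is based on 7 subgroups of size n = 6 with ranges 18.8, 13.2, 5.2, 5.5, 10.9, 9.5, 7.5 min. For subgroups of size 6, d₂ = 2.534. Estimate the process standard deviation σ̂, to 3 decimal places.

3.980

R̄ = (18.8 + 13.2 + 5.2 + 5.5 + 10.9 + 9.5 + 7.5) / 7 = 10.0857
σ̂ = R̄ / d₂ = 10.0857 / 2.534 = 3.9802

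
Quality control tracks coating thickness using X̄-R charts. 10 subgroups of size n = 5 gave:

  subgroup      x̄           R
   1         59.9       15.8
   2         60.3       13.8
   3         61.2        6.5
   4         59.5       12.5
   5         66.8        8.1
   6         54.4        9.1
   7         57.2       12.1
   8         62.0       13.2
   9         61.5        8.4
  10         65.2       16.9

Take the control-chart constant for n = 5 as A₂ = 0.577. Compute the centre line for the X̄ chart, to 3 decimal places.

X̄̄ = (59.9 + 60.3 + 61.2 + 59.5 + 66.8 + 54.4 + 57.2 + 62.0 + 61.5 + 65.2) / 10 = 608.0000 / 10 = 60.8000
CL = X̄̄ = 60.8000

60.800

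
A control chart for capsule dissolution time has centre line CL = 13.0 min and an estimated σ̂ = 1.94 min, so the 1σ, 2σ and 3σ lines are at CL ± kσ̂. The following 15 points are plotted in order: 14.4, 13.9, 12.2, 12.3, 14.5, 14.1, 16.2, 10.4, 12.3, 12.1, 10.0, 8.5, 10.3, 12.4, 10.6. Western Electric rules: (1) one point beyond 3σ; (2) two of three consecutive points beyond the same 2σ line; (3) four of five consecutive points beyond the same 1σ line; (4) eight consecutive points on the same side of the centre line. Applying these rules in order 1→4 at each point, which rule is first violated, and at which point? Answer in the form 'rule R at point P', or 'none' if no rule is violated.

rule 3 at point 15

Zone of each point (C = within 1σ̂, B = 1σ̂–2σ̂, A = 2σ̂–3σ̂, * = beyond 3σ̂; sign = side of CL): 1:+C, 2:+C, 3:-C, 4:-C, 5:+C, 6:+C, 7:+B, 8:-B, 9:-C, 10:-C, 11:-B, 12:-A, 13:-B, 14:-C, 15:-B
Rule 3 (four of five consecutive points beyond the same 1σ limit) is satisfied at point 15.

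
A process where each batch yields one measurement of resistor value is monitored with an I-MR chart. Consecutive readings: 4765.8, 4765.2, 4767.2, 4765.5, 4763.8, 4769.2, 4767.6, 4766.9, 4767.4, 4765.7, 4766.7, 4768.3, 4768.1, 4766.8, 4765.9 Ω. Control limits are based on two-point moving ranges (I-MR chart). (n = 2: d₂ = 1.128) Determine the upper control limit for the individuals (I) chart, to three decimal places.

4770.644

X̄ = (4765.8 + 4765.2 + 4767.2 + 4765.5 + 4763.8 + 4769.2 + 4767.6 + 4766.9 + 4767.4 + 4765.7 + 4766.7 + 4768.3 + 4768.1 + 4766.8 + 4765.9) / 15 = 4766.6733
Moving ranges: 0.6, 2.0, 1.7, 1.7, 5.4, 1.6, 0.7, 0.5, 1.7, 1.0, 1.6, 0.2, 1.3, 0.9; M̄R̄ = 20.9000 / 14 = 1.4929
UCL = X̄ + 3·M̄R̄/d₂ = 4766.6733 + 3 × 1.4929 / 1.128 = 4770.6437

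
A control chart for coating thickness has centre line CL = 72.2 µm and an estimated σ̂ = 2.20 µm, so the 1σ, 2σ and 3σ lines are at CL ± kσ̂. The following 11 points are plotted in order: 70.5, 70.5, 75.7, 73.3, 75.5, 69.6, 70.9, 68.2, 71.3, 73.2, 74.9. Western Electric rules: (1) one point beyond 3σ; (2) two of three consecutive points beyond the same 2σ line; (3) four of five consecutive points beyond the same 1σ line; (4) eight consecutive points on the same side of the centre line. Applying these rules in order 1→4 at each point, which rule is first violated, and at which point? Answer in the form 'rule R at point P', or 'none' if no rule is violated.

Zone of each point (C = within 1σ̂, B = 1σ̂–2σ̂, A = 2σ̂–3σ̂, * = beyond 3σ̂; sign = side of CL): 1:-C, 2:-C, 3:+B, 4:+C, 5:+B, 6:-B, 7:-C, 8:-B, 9:-C, 10:+C, 11:+B
No rule fires across all 11 points.

none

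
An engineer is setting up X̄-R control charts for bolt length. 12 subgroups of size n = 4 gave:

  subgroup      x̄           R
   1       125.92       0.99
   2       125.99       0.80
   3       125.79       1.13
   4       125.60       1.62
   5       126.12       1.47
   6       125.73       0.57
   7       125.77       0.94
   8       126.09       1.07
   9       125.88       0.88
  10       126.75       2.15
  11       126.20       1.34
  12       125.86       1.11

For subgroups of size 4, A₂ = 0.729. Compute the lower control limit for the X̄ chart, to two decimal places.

125.12

X̄̄ = (125.92 + 125.99 + 125.79 + 125.60 + 126.12 + 125.73 + 125.77 + 126.09 + 125.88 + 126.75 + 126.20 + 125.86) / 12 = 1511.7000 / 12 = 125.9750
R̄ = (0.99 + 0.80 + 1.13 + 1.62 + 1.47 + 0.57 + 0.94 + 1.07 + 0.88 + 2.15 + 1.34 + 1.11) / 12 = 14.0700 / 12 = 1.1725
LCL = X̄̄ − A₂·R̄ = 125.9750 − 0.729 × 1.1725 = 125.1202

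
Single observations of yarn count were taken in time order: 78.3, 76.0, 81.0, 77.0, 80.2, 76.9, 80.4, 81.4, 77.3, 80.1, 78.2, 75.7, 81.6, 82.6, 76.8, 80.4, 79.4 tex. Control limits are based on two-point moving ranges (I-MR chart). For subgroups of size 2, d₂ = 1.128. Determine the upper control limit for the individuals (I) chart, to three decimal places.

X̄ = (78.3 + 76.0 + 81.0 + 77.0 + 80.2 + 76.9 + 80.4 + 81.4 + 77.3 + 80.1 + 78.2 + 75.7 + 81.6 + 82.6 + 76.8 + 80.4 + 79.4) / 17 = 79.0176
Moving ranges: 2.3, 5.0, 4.0, 3.2, 3.3, 3.5, 1.0, 4.1, 2.8, 1.9, 2.5, 5.9, 1.0, 5.8, 3.6, 1.0; M̄R̄ = 50.9000 / 16 = 3.1812
UCL = X̄ + 3·M̄R̄/d₂ = 79.0176 + 3 × 3.1812 / 1.128 = 87.4784

87.478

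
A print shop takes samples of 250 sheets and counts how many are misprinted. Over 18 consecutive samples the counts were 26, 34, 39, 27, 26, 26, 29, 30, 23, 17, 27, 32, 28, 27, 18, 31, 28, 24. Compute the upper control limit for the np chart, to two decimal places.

42.14

p̄ = Σdᵢ / (k·n) = 492 / (18 × 250) = 0.10933
UCL = np̄ + 3·√(np̄(1−p̄)) = 27.3333 + 3 × √(27.3333×0.89067) = 27.3333 + 3 × 4.9341 = 42.1355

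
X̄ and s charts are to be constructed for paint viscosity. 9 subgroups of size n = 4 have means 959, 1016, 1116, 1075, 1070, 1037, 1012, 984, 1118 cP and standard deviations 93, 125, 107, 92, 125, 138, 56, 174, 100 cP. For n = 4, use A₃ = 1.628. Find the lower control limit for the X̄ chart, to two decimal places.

X̄̄ = (959 + 1016 + 1116 + 1075 + 1070 + 1037 + 1012 + 984 + 1118) / 9 = 1043.0000
s̄ = (93 + 125 + 107 + 92 + 125 + 138 + 56 + 174 + 100) / 9 = 112.2222
LCL = X̄̄ − A₃·s̄ = 1043.0000 − 1.628 × 112.2222 = 860.3022

860.30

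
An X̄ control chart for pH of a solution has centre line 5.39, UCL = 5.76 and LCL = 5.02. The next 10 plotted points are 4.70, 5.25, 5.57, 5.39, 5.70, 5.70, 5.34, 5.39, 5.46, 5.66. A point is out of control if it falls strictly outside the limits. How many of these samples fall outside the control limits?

Compare each point to [5.02, 5.76]: sample 1 = 4.70 < LCL.

1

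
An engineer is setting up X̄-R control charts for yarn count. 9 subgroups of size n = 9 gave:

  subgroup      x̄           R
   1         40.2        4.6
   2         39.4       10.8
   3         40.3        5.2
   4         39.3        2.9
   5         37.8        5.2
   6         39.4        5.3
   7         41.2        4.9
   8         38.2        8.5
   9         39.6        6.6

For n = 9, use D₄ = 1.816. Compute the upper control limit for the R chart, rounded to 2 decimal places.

10.90

R̄ = (4.6 + 10.8 + 5.2 + 2.9 + 5.2 + 5.3 + 4.9 + 8.5 + 6.6) / 9 = 54.0000 / 9 = 6.0000
UCL_R = D₄·R̄ = 1.816 × 6.0000 = 10.8960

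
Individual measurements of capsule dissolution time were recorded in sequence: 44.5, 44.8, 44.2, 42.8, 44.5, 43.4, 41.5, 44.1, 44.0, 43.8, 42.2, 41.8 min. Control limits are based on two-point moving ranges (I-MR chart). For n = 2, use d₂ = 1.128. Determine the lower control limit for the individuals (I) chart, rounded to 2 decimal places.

40.59

X̄ = (44.5 + 44.8 + 44.2 + 42.8 + 44.5 + 43.4 + 41.5 + 44.1 + 44.0 + 43.8 + 42.2 + 41.8) / 12 = 43.4667
Moving ranges: 0.3, 0.6, 1.4, 1.7, 1.1, 1.9, 2.6, 0.1, 0.2, 1.6, 0.4; M̄R̄ = 11.9000 / 11 = 1.0818
LCL = X̄ − 3·M̄R̄/d₂ = 43.4667 − 3 × 1.0818 / 1.128 = 40.5895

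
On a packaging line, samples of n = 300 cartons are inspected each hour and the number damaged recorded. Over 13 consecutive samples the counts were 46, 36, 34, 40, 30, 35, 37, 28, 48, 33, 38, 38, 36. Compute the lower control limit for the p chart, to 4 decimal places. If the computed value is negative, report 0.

0.0660

p̄ = Σdᵢ / (k·n) = 479 / (13 × 300) = 0.12282
LCL = p̄ − 3·√(p̄(1−p̄)/n) = 0.12282 − 3 × 0.01895 = 0.06597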